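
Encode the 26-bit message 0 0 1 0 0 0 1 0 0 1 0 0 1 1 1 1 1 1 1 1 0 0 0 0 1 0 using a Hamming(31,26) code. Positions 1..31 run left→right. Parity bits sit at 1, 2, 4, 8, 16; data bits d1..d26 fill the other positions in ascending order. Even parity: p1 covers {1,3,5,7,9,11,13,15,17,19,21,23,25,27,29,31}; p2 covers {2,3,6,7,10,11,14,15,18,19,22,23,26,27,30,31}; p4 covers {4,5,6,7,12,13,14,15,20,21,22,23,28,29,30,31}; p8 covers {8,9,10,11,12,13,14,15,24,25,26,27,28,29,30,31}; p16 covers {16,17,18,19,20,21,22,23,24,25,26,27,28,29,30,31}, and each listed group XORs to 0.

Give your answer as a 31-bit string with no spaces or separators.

Place data at non-parity positions: p1 p2 0 p4 0 1 0 p8 0 0 1 0 0 1 0 p16 0 1 1 1 1 1 1 1 1 0 0 0 0 1 0
p1 (pos 1,3,5,7,9,11,13,15,17,19,21,23,25,27,29,31): XOR of data positions = 0⊕0⊕0⊕0⊕1⊕0⊕0⊕0⊕1⊕1⊕1⊕1⊕0⊕0⊕0 = 1
p2 (pos 2,3,6,7,10,11,14,15,18,19,22,23,26,27,30,31): XOR of data positions = 0⊕1⊕0⊕0⊕1⊕1⊕0⊕1⊕1⊕1⊕1⊕0⊕0⊕1⊕0 = 0
p4 (pos 4,5,6,7,12,13,14,15,20,21,22,23,28,29,30,31): XOR of data positions = 0⊕1⊕0⊕0⊕0⊕1⊕0⊕1⊕1⊕1⊕1⊕0⊕0⊕1⊕0 = 1
p8 (pos 8,9,10,11,12,13,14,15,24,25,26,27,28,29,30,31): XOR of data positions = 0⊕0⊕1⊕0⊕0⊕1⊕0⊕1⊕1⊕0⊕0⊕0⊕0⊕1⊕0 = 1
p16 (pos 16,17,18,19,20,21,22,23,24,25,26,27,28,29,30,31): XOR of data positions = 0⊕1⊕1⊕1⊕1⊕1⊕1⊕1⊕1⊕0⊕0⊕0⊕0⊕1⊕0 = 1
Codeword: 1001010100100101011111111000010

1001010100100101011111111000010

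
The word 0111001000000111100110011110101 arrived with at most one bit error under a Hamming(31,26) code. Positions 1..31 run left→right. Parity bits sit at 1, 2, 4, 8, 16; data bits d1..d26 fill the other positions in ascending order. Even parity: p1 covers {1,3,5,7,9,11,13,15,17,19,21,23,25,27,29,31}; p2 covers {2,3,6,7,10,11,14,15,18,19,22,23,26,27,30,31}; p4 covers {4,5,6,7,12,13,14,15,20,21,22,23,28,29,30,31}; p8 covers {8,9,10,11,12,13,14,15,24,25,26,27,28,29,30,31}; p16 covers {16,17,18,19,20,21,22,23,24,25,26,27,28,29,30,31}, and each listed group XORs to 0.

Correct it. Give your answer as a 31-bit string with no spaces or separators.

1111001000000111100110011110101

s1 (pos 1,3,5,7,9,11,13,15,17,19,21,23,25,27,29,31): 0⊕1⊕0⊕1⊕0⊕0⊕0⊕1⊕1⊕0⊕1⊕0⊕1⊕1⊕1⊕1 = 1
s2 (pos 2,3,6,7,10,11,14,15,18,19,22,23,26,27,30,31): 1⊕1⊕0⊕1⊕0⊕0⊕1⊕1⊕0⊕0⊕0⊕0⊕1⊕1⊕0⊕1 = 0
s4 (pos 4,5,6,7,12,13,14,15,20,21,22,23,28,29,30,31): 1⊕0⊕0⊕1⊕0⊕0⊕1⊕1⊕1⊕1⊕0⊕0⊕0⊕1⊕0⊕1 = 0
s8 (pos 8,9,10,11,12,13,14,15,24,25,26,27,28,29,30,31): 0⊕0⊕0⊕0⊕0⊕0⊕1⊕1⊕1⊕1⊕1⊕1⊕0⊕1⊕0⊕1 = 0
s16 (pos 16,17,18,19,20,21,22,23,24,25,26,27,28,29,30,31): 1⊕1⊕0⊕0⊕1⊕1⊕0⊕0⊕1⊕1⊕1⊕1⊕0⊕1⊕0⊕1 = 0
Syndrome s16…s1 = 00001 → error at position 1.
Flip position 1: 0111001000000111100110011110101 → 1111001000000111100110011110101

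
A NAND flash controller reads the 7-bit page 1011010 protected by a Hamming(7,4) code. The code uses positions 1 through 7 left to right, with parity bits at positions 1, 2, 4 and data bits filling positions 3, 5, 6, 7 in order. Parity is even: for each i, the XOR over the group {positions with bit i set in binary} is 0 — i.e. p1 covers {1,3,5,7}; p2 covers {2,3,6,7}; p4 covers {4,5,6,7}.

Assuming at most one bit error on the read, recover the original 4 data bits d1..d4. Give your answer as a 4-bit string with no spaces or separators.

1010

s1 (pos 1,3,5,7): 1⊕1⊕0⊕0 = 0
s2 (pos 2,3,6,7): 0⊕1⊕1⊕0 = 0
s4 (pos 4,5,6,7): 1⊕0⊕1⊕0 = 0
Syndrome s4…s1 = 000 → no error.
Read data bits from positions 3,5,6,7: 1010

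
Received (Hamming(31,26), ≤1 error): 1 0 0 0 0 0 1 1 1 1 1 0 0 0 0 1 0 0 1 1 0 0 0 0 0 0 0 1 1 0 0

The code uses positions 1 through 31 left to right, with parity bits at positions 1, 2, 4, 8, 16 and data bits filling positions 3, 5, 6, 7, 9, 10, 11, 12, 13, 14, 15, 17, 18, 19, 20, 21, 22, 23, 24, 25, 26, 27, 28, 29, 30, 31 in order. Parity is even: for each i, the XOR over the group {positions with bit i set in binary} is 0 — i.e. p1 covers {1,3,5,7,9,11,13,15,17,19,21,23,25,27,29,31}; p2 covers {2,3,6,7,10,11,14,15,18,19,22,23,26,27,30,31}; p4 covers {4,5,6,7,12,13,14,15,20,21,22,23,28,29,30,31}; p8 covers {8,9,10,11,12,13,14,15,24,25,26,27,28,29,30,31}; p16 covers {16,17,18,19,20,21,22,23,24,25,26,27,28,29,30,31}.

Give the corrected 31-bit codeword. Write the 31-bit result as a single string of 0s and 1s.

s1 (pos 1,3,5,7,9,11,13,15,17,19,21,23,25,27,29,31): 1⊕0⊕0⊕1⊕1⊕1⊕0⊕0⊕0⊕1⊕0⊕0⊕0⊕0⊕1⊕0 = 0
s2 (pos 2,3,6,7,10,11,14,15,18,19,22,23,26,27,30,31): 0⊕0⊕0⊕1⊕1⊕1⊕0⊕0⊕0⊕1⊕0⊕0⊕0⊕0⊕0⊕0 = 0
s4 (pos 4,5,6,7,12,13,14,15,20,21,22,23,28,29,30,31): 0⊕0⊕0⊕1⊕0⊕0⊕0⊕0⊕1⊕0⊕0⊕0⊕1⊕1⊕0⊕0 = 0
s8 (pos 8,9,10,11,12,13,14,15,24,25,26,27,28,29,30,31): 1⊕1⊕1⊕1⊕0⊕0⊕0⊕0⊕0⊕0⊕0⊕0⊕1⊕1⊕0⊕0 = 0
s16 (pos 16,17,18,19,20,21,22,23,24,25,26,27,28,29,30,31): 1⊕0⊕0⊕1⊕1⊕0⊕0⊕0⊕0⊕0⊕0⊕0⊕1⊕1⊕0⊕0 = 1
Syndrome s16…s1 = 10000 → error at position 16.
Flip position 16: 1000001111100001001100000001100 → 1000001111100000001100000001100

1000001111100000001100000001100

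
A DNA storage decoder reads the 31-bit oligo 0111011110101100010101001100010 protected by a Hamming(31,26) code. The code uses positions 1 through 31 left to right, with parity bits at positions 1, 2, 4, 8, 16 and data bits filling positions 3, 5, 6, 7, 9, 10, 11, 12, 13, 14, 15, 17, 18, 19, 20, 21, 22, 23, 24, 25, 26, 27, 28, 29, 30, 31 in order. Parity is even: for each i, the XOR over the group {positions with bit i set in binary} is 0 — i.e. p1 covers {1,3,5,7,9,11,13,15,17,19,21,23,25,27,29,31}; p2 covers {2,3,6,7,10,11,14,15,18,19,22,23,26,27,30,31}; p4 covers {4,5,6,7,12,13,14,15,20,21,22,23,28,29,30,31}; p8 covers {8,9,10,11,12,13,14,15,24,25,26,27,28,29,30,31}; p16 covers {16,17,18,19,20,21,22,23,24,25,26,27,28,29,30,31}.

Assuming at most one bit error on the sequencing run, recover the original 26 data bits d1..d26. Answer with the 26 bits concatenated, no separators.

10111010110010101001100010

s1 (pos 1,3,5,7,9,11,13,15,17,19,21,23,25,27,29,31): 0⊕1⊕0⊕1⊕1⊕1⊕1⊕0⊕0⊕0⊕0⊕0⊕1⊕0⊕0⊕0 = 0
s2 (pos 2,3,6,7,10,11,14,15,18,19,22,23,26,27,30,31): 1⊕1⊕1⊕1⊕0⊕1⊕1⊕0⊕1⊕0⊕1⊕0⊕1⊕0⊕1⊕0 = 0
s4 (pos 4,5,6,7,12,13,14,15,20,21,22,23,28,29,30,31): 1⊕0⊕1⊕1⊕0⊕1⊕1⊕0⊕1⊕0⊕1⊕0⊕0⊕0⊕1⊕0 = 0
s8 (pos 8,9,10,11,12,13,14,15,24,25,26,27,28,29,30,31): 1⊕1⊕0⊕1⊕0⊕1⊕1⊕0⊕0⊕1⊕1⊕0⊕0⊕0⊕1⊕0 = 0
s16 (pos 16,17,18,19,20,21,22,23,24,25,26,27,28,29,30,31): 0⊕0⊕1⊕0⊕1⊕0⊕1⊕0⊕0⊕1⊕1⊕0⊕0⊕0⊕1⊕0 = 0
Syndrome s16…s1 = 00000 → no error.
Read data bits from positions 3,5,6,7,9,10,11,12,13,14,15,17,18,19,20,21,22,23,24,25,26,27,28,29,30,31: 10111010110010101001100010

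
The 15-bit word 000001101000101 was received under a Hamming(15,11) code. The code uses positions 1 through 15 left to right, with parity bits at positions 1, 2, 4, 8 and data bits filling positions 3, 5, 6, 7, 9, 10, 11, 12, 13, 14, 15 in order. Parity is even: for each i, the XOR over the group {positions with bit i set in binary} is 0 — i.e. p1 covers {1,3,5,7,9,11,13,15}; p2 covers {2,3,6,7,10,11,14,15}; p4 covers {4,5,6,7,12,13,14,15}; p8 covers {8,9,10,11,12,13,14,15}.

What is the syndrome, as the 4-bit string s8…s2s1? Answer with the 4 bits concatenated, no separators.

1010

s1 (pos 1,3,5,7,9,11,13,15): 0⊕0⊕0⊕1⊕1⊕0⊕1⊕1 = 0
s2 (pos 2,3,6,7,10,11,14,15): 0⊕0⊕1⊕1⊕0⊕0⊕0⊕1 = 1
s4 (pos 4,5,6,7,12,13,14,15): 0⊕0⊕1⊕1⊕0⊕1⊕0⊕1 = 0
s8 (pos 8,9,10,11,12,13,14,15): 0⊕1⊕0⊕0⊕0⊕1⊕0⊕1 = 1
Syndrome s8…s1 = 1010 → error at position 10.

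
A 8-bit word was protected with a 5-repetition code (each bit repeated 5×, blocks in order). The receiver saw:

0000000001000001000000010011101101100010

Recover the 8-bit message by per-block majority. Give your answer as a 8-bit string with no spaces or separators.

00000110

Block 1 (00000): 0 ones → 0
Block 2 (00001): 1 one → 0
Block 3 (00000): 0 ones → 0
Block 4 (10000): 1 one → 0
Block 5 (00010): 1 one → 0
Block 6 (01110): 3 ones → 1
Block 7 (11011): 4 ones → 1
Block 8 (00010): 1 one → 0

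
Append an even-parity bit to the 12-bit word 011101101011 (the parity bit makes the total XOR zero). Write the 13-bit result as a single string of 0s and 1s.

0111011010110

XOR of the 12 data bits: 0⊕1⊕1⊕1⊕0⊕1⊕1⊕0⊕1⊕0⊕1⊕1 = 0
Parity bit = 0 (so all 13 bits XOR to 0).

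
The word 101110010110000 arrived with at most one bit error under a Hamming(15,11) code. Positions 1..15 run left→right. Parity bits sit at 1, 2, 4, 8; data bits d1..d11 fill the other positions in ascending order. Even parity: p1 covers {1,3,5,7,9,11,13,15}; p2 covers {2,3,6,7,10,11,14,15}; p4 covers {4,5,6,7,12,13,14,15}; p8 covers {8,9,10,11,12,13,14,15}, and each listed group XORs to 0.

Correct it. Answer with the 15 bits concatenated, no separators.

101110010010000

s1 (pos 1,3,5,7,9,11,13,15): 1⊕1⊕1⊕0⊕0⊕1⊕0⊕0 = 0
s2 (pos 2,3,6,7,10,11,14,15): 0⊕1⊕0⊕0⊕1⊕1⊕0⊕0 = 1
s4 (pos 4,5,6,7,12,13,14,15): 1⊕1⊕0⊕0⊕0⊕0⊕0⊕0 = 0
s8 (pos 8,9,10,11,12,13,14,15): 1⊕0⊕1⊕1⊕0⊕0⊕0⊕0 = 1
Syndrome s8…s1 = 1010 → error at position 10.
Flip position 10: 101110010110000 → 101110010010000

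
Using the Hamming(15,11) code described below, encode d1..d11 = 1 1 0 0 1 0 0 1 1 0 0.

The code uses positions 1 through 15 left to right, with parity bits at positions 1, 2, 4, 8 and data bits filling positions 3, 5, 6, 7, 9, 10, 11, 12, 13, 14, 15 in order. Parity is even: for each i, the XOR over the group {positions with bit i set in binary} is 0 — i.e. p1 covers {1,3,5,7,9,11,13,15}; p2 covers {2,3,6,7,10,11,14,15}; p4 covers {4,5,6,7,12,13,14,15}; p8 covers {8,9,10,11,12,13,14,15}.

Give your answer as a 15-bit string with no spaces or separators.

011110011001100

Place data at non-parity positions: p1 p2 1 p4 1 0 0 p8 1 0 0 1 1 0 0
p1 (pos 1,3,5,7,9,11,13,15): XOR of data positions = 1⊕1⊕0⊕1⊕0⊕1⊕0 = 0
p2 (pos 2,3,6,7,10,11,14,15): XOR of data positions = 1⊕0⊕0⊕0⊕0⊕0⊕0 = 1
p4 (pos 4,5,6,7,12,13,14,15): XOR of data positions = 1⊕0⊕0⊕1⊕1⊕0⊕0 = 1
p8 (pos 8,9,10,11,12,13,14,15): XOR of data positions = 1⊕0⊕0⊕1⊕1⊕0⊕0 = 1
Codeword: 011110011001100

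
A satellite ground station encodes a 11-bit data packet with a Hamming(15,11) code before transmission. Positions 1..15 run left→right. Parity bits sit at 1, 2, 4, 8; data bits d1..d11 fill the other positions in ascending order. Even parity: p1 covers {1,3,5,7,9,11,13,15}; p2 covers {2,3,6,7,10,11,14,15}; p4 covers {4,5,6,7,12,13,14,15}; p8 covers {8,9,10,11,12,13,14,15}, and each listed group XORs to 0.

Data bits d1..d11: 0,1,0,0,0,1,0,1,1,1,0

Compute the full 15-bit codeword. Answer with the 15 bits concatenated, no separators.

Place data at non-parity positions: p1 p2 0 p4 1 0 0 p8 0 1 0 1 1 1 0
p1 (pos 1,3,5,7,9,11,13,15): XOR of data positions = 0⊕1⊕0⊕0⊕0⊕1⊕0 = 0
p2 (pos 2,3,6,7,10,11,14,15): XOR of data positions = 0⊕0⊕0⊕1⊕0⊕1⊕0 = 0
p4 (pos 4,5,6,7,12,13,14,15): XOR of data positions = 1⊕0⊕0⊕1⊕1⊕1⊕0 = 0
p8 (pos 8,9,10,11,12,13,14,15): XOR of data positions = 0⊕1⊕0⊕1⊕1⊕1⊕0 = 0
Codeword: 000010000101110

000010000101110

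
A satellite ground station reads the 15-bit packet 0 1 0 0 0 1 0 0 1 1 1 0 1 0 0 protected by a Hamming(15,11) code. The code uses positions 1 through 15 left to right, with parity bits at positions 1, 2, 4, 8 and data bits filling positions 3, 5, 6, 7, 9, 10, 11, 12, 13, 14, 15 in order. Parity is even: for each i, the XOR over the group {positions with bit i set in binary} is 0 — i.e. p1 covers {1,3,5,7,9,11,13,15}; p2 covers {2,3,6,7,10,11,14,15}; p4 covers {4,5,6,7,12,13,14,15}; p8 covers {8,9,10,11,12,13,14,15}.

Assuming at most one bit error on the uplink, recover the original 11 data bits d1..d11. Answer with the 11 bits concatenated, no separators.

00101110100

s1 (pos 1,3,5,7,9,11,13,15): 0⊕0⊕0⊕0⊕1⊕1⊕1⊕0 = 1
s2 (pos 2,3,6,7,10,11,14,15): 1⊕0⊕1⊕0⊕1⊕1⊕0⊕0 = 0
s4 (pos 4,5,6,7,12,13,14,15): 0⊕0⊕1⊕0⊕0⊕1⊕0⊕0 = 0
s8 (pos 8,9,10,11,12,13,14,15): 0⊕1⊕1⊕1⊕0⊕1⊕0⊕0 = 0
Syndrome s8…s1 = 0001 → error at position 1.
Flip position 1: 010001001110100 → 110001001110100
Read data bits from positions 3,5,6,7,9,10,11,12,13,14,15: 00101110100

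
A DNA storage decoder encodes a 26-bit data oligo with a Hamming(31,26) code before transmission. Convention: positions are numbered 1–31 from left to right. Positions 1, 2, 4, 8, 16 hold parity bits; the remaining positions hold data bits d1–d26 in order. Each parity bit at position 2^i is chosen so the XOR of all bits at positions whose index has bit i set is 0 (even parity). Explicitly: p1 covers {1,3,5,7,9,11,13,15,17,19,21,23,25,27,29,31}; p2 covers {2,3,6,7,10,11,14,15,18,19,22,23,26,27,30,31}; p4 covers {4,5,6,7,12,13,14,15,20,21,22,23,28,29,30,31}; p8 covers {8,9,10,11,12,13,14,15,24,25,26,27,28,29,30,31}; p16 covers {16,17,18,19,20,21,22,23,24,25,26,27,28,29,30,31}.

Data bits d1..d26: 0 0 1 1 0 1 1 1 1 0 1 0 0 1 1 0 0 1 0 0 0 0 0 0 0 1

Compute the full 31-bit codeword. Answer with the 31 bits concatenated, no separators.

Place data at non-parity positions: p1 p2 0 p4 0 1 1 p8 0 1 1 1 1 0 1 p16 0 0 1 1 0 0 1 0 0 0 0 0 0 0 1
p1 (pos 1,3,5,7,9,11,13,15,17,19,21,23,25,27,29,31): XOR of data positions = 0⊕0⊕1⊕0⊕1⊕1⊕1⊕0⊕1⊕0⊕1⊕0⊕0⊕0⊕1 = 1
p2 (pos 2,3,6,7,10,11,14,15,18,19,22,23,26,27,30,31): XOR of data positions = 0⊕1⊕1⊕1⊕1⊕0⊕1⊕0⊕1⊕0⊕1⊕0⊕0⊕0⊕1 = 0
p4 (pos 4,5,6,7,12,13,14,15,20,21,22,23,28,29,30,31): XOR of data positions = 0⊕1⊕1⊕1⊕1⊕0⊕1⊕1⊕0⊕0⊕1⊕0⊕0⊕0⊕1 = 0
p8 (pos 8,9,10,11,12,13,14,15,24,25,26,27,28,29,30,31): XOR of data positions = 0⊕1⊕1⊕1⊕1⊕0⊕1⊕0⊕0⊕0⊕0⊕0⊕0⊕0⊕1 = 0
p16 (pos 16,17,18,19,20,21,22,23,24,25,26,27,28,29,30,31): XOR of data positions = 0⊕0⊕1⊕1⊕0⊕0⊕1⊕0⊕0⊕0⊕0⊕0⊕0⊕0⊕1 = 0
Codeword: 1000011001111010001100100000001

1000011001111010001100100000001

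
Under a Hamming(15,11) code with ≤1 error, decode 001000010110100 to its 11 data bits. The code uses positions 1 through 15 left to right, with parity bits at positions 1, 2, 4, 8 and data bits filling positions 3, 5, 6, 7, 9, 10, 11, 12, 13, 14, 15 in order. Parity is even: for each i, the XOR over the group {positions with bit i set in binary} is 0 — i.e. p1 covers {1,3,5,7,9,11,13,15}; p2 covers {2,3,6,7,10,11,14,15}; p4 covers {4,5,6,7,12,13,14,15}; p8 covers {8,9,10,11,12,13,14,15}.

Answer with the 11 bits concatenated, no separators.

s1 (pos 1,3,5,7,9,11,13,15): 0⊕1⊕0⊕0⊕0⊕1⊕1⊕0 = 1
s2 (pos 2,3,6,7,10,11,14,15): 0⊕1⊕0⊕0⊕1⊕1⊕0⊕0 = 1
s4 (pos 4,5,6,7,12,13,14,15): 0⊕0⊕0⊕0⊕0⊕1⊕0⊕0 = 1
s8 (pos 8,9,10,11,12,13,14,15): 1⊕0⊕1⊕1⊕0⊕1⊕0⊕0 = 0
Syndrome s8…s1 = 0111 → error at position 7.
Flip position 7: 001000010110100 → 001000110110100
Read data bits from positions 3,5,6,7,9,10,11,12,13,14,15: 10010110100

10010110100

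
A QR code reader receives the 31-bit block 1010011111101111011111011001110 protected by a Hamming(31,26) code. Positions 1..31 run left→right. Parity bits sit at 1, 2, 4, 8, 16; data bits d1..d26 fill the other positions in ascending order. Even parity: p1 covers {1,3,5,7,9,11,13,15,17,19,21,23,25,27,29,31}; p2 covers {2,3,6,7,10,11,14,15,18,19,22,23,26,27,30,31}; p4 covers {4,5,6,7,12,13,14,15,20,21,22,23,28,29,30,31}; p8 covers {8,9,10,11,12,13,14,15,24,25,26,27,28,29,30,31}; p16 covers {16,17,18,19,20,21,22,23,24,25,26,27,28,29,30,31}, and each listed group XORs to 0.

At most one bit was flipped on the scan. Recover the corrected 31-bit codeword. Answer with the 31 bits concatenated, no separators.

1010011111101111011111111001110

s1 (pos 1,3,5,7,9,11,13,15,17,19,21,23,25,27,29,31): 1⊕1⊕0⊕1⊕1⊕1⊕1⊕1⊕0⊕1⊕1⊕0⊕1⊕0⊕1⊕0 = 1
s2 (pos 2,3,6,7,10,11,14,15,18,19,22,23,26,27,30,31): 0⊕1⊕1⊕1⊕1⊕1⊕1⊕1⊕1⊕1⊕1⊕0⊕0⊕0⊕1⊕0 = 1
s4 (pos 4,5,6,7,12,13,14,15,20,21,22,23,28,29,30,31): 0⊕0⊕1⊕1⊕0⊕1⊕1⊕1⊕1⊕1⊕1⊕0⊕1⊕1⊕1⊕0 = 1
s8 (pos 8,9,10,11,12,13,14,15,24,25,26,27,28,29,30,31): 1⊕1⊕1⊕1⊕0⊕1⊕1⊕1⊕1⊕1⊕0⊕0⊕1⊕1⊕1⊕0 = 0
s16 (pos 16,17,18,19,20,21,22,23,24,25,26,27,28,29,30,31): 1⊕0⊕1⊕1⊕1⊕1⊕1⊕0⊕1⊕1⊕0⊕0⊕1⊕1⊕1⊕0 = 1
Syndrome s16…s1 = 10111 → error at position 23.
Flip position 23: 1010011111101111011111011001110 → 1010011111101111011111111001110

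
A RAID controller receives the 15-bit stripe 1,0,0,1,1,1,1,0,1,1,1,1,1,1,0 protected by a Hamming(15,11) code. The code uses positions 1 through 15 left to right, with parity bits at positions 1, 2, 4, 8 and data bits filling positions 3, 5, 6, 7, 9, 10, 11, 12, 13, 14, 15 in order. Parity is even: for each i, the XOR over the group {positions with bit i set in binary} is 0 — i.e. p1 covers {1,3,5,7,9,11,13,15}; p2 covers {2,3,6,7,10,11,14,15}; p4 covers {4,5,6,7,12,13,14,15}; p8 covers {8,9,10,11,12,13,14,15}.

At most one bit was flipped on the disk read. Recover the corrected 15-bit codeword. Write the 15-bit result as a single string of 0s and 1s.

100110101111110

s1 (pos 1,3,5,7,9,11,13,15): 1⊕0⊕1⊕1⊕1⊕1⊕1⊕0 = 0
s2 (pos 2,3,6,7,10,11,14,15): 0⊕0⊕1⊕1⊕1⊕1⊕1⊕0 = 1
s4 (pos 4,5,6,7,12,13,14,15): 1⊕1⊕1⊕1⊕1⊕1⊕1⊕0 = 1
s8 (pos 8,9,10,11,12,13,14,15): 0⊕1⊕1⊕1⊕1⊕1⊕1⊕0 = 0
Syndrome s8…s1 = 0110 → error at position 6.
Flip position 6: 100111101111110 → 100110101111110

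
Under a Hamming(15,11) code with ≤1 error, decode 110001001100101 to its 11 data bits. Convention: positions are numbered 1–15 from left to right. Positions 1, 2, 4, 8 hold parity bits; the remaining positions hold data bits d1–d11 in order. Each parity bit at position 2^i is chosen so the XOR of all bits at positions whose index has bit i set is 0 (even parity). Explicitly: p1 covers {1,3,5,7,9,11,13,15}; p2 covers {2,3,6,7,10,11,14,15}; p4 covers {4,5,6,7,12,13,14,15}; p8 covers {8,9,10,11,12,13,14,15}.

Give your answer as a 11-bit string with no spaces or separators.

s1 (pos 1,3,5,7,9,11,13,15): 1⊕0⊕0⊕0⊕1⊕0⊕1⊕1 = 0
s2 (pos 2,3,6,7,10,11,14,15): 1⊕0⊕1⊕0⊕1⊕0⊕0⊕1 = 0
s4 (pos 4,5,6,7,12,13,14,15): 0⊕0⊕1⊕0⊕0⊕1⊕0⊕1 = 1
s8 (pos 8,9,10,11,12,13,14,15): 0⊕1⊕1⊕0⊕0⊕1⊕0⊕1 = 0
Syndrome s8…s1 = 0100 → error at position 4.
Flip position 4: 110001001100101 → 110101001100101
Read data bits from positions 3,5,6,7,9,10,11,12,13,14,15: 00101100101

00101100101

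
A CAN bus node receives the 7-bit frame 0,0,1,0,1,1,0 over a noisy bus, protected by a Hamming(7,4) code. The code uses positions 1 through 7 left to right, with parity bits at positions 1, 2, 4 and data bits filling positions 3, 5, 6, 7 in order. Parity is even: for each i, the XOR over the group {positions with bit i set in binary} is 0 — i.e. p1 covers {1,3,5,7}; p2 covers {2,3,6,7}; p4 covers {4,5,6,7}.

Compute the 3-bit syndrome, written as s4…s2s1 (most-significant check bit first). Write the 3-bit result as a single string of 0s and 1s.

s1 (pos 1,3,5,7): 0⊕1⊕1⊕0 = 0
s2 (pos 2,3,6,7): 0⊕1⊕1⊕0 = 0
s4 (pos 4,5,6,7): 0⊕1⊕1⊕0 = 0
Syndrome s4…s1 = 000 → no error.

000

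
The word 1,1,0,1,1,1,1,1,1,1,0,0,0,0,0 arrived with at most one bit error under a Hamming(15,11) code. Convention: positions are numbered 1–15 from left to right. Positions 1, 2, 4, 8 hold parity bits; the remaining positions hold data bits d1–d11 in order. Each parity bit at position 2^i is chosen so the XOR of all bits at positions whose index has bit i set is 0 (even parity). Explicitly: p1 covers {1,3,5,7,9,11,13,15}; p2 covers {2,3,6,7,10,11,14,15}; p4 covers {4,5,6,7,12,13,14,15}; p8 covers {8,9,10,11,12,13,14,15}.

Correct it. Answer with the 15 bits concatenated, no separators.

110111101100000

s1 (pos 1,3,5,7,9,11,13,15): 1⊕0⊕1⊕1⊕1⊕0⊕0⊕0 = 0
s2 (pos 2,3,6,7,10,11,14,15): 1⊕0⊕1⊕1⊕1⊕0⊕0⊕0 = 0
s4 (pos 4,5,6,7,12,13,14,15): 1⊕1⊕1⊕1⊕0⊕0⊕0⊕0 = 0
s8 (pos 8,9,10,11,12,13,14,15): 1⊕1⊕1⊕0⊕0⊕0⊕0⊕0 = 1
Syndrome s8…s1 = 1000 → error at position 8.
Flip position 8: 110111111100000 → 110111101100000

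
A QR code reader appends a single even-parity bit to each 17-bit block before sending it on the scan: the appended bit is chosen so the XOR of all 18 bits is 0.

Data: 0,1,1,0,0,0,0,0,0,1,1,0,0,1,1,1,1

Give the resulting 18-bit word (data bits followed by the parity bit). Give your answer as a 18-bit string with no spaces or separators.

011000000110011110

XOR of the 17 data bits: 0⊕1⊕1⊕0⊕0⊕0⊕0⊕0⊕0⊕1⊕1⊕0⊕0⊕1⊕1⊕1⊕1 = 0
Parity bit = 0 (so all 18 bits XOR to 0).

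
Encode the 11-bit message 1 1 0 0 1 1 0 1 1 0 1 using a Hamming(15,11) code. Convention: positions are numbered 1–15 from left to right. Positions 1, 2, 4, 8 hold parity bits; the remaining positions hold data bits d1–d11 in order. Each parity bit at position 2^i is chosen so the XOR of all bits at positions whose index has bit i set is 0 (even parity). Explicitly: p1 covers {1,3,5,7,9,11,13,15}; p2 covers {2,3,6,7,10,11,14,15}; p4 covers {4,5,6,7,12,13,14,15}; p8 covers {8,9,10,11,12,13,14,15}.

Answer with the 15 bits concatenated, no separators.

111010011101101

Place data at non-parity positions: p1 p2 1 p4 1 0 0 p8 1 1 0 1 1 0 1
p1 (pos 1,3,5,7,9,11,13,15): XOR of data positions = 1⊕1⊕0⊕1⊕0⊕1⊕1 = 1
p2 (pos 2,3,6,7,10,11,14,15): XOR of data positions = 1⊕0⊕0⊕1⊕0⊕0⊕1 = 1
p4 (pos 4,5,6,7,12,13,14,15): XOR of data positions = 1⊕0⊕0⊕1⊕1⊕0⊕1 = 0
p8 (pos 8,9,10,11,12,13,14,15): XOR of data positions = 1⊕1⊕0⊕1⊕1⊕0⊕1 = 1
Codeword: 111010011101101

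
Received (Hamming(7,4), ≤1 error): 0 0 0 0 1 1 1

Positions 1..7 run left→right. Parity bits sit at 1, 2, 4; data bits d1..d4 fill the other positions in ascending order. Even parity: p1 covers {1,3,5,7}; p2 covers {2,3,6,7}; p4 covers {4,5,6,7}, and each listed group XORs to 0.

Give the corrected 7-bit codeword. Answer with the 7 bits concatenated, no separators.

0001111

s1 (pos 1,3,5,7): 0⊕0⊕1⊕1 = 0
s2 (pos 2,3,6,7): 0⊕0⊕1⊕1 = 0
s4 (pos 4,5,6,7): 0⊕1⊕1⊕1 = 1
Syndrome s4…s1 = 100 → error at position 4.
Flip position 4: 0000111 → 0001111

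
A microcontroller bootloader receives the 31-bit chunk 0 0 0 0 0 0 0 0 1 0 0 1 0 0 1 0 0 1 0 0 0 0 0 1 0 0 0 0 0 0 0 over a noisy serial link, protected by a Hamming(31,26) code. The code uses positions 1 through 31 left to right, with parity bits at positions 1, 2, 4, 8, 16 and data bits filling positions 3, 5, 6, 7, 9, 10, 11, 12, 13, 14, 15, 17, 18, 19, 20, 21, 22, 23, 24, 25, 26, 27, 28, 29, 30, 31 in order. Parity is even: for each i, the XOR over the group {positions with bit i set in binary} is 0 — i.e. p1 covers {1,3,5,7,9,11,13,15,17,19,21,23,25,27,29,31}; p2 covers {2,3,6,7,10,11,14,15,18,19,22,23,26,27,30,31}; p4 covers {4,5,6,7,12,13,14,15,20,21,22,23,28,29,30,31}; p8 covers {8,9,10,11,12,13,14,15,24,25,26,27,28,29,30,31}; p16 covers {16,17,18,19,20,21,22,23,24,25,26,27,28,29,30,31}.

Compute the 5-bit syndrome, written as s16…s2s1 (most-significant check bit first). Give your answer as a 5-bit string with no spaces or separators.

00000

s1 (pos 1,3,5,7,9,11,13,15,17,19,21,23,25,27,29,31): 0⊕0⊕0⊕0⊕1⊕0⊕0⊕1⊕0⊕0⊕0⊕0⊕0⊕0⊕0⊕0 = 0
s2 (pos 2,3,6,7,10,11,14,15,18,19,22,23,26,27,30,31): 0⊕0⊕0⊕0⊕0⊕0⊕0⊕1⊕1⊕0⊕0⊕0⊕0⊕0⊕0⊕0 = 0
s4 (pos 4,5,6,7,12,13,14,15,20,21,22,23,28,29,30,31): 0⊕0⊕0⊕0⊕1⊕0⊕0⊕1⊕0⊕0⊕0⊕0⊕0⊕0⊕0⊕0 = 0
s8 (pos 8,9,10,11,12,13,14,15,24,25,26,27,28,29,30,31): 0⊕1⊕0⊕0⊕1⊕0⊕0⊕1⊕1⊕0⊕0⊕0⊕0⊕0⊕0⊕0 = 0
s16 (pos 16,17,18,19,20,21,22,23,24,25,26,27,28,29,30,31): 0⊕0⊕1⊕0⊕0⊕0⊕0⊕0⊕1⊕0⊕0⊕0⊕0⊕0⊕0⊕0 = 0
Syndrome s16…s1 = 00000 → no error.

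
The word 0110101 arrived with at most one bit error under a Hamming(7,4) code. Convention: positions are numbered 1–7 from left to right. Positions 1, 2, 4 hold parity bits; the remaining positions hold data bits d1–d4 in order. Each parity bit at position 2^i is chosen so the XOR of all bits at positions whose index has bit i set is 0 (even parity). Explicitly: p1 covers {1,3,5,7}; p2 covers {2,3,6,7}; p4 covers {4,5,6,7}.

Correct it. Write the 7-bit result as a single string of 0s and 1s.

0100101

s1 (pos 1,3,5,7): 0⊕1⊕1⊕1 = 1
s2 (pos 2,3,6,7): 1⊕1⊕0⊕1 = 1
s4 (pos 4,5,6,7): 0⊕1⊕0⊕1 = 0
Syndrome s4…s1 = 011 → error at position 3.
Flip position 3: 0110101 → 0100101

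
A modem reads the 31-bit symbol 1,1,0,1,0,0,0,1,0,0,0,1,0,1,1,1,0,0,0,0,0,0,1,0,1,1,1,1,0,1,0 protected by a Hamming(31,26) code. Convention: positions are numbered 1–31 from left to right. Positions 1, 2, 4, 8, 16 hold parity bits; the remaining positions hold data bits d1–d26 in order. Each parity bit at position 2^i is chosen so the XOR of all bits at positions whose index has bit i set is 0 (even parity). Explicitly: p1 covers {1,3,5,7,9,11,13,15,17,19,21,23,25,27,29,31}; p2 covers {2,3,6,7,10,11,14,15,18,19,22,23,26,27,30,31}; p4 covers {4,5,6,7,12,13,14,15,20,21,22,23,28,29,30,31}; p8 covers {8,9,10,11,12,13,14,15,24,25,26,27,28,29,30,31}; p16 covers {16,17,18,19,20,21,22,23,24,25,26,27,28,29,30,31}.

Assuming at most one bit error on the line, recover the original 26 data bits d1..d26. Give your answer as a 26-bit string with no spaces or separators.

s1 (pos 1,3,5,7,9,11,13,15,17,19,21,23,25,27,29,31): 1⊕0⊕0⊕0⊕0⊕0⊕0⊕1⊕0⊕0⊕0⊕1⊕1⊕1⊕0⊕0 = 1
s2 (pos 2,3,6,7,10,11,14,15,18,19,22,23,26,27,30,31): 1⊕0⊕0⊕0⊕0⊕0⊕1⊕1⊕0⊕0⊕0⊕1⊕1⊕1⊕1⊕0 = 1
s4 (pos 4,5,6,7,12,13,14,15,20,21,22,23,28,29,30,31): 1⊕0⊕0⊕0⊕1⊕0⊕1⊕1⊕0⊕0⊕0⊕1⊕1⊕0⊕1⊕0 = 1
s8 (pos 8,9,10,11,12,13,14,15,24,25,26,27,28,29,30,31): 1⊕0⊕0⊕0⊕1⊕0⊕1⊕1⊕0⊕1⊕1⊕1⊕1⊕0⊕1⊕0 = 1
s16 (pos 16,17,18,19,20,21,22,23,24,25,26,27,28,29,30,31): 1⊕0⊕0⊕0⊕0⊕0⊕0⊕1⊕0⊕1⊕1⊕1⊕1⊕0⊕1⊕0 = 1
Syndrome s16…s1 = 11111 → error at position 31.
Flip position 31: 1101000100010111000000101111010 → 1101000100010111000000101111011
Read data bits from positions 3,5,6,7,9,10,11,12,13,14,15,17,18,19,20,21,22,23,24,25,26,27,28,29,30,31: 00000001011000000101111011

00000001011000000101111011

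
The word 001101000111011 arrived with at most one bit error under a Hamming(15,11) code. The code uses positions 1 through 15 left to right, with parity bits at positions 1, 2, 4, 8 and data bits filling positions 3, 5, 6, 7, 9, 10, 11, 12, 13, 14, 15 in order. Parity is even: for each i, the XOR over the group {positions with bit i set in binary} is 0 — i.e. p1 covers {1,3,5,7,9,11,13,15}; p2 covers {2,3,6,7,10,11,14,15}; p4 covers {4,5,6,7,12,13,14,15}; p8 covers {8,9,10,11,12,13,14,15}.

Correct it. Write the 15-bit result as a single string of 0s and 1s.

001101000111111

s1 (pos 1,3,5,7,9,11,13,15): 0⊕1⊕0⊕0⊕0⊕1⊕0⊕1 = 1
s2 (pos 2,3,6,7,10,11,14,15): 0⊕1⊕1⊕0⊕1⊕1⊕1⊕1 = 0
s4 (pos 4,5,6,7,12,13,14,15): 1⊕0⊕1⊕0⊕1⊕0⊕1⊕1 = 1
s8 (pos 8,9,10,11,12,13,14,15): 0⊕0⊕1⊕1⊕1⊕0⊕1⊕1 = 1
Syndrome s8…s1 = 1101 → error at position 13.
Flip position 13: 001101000111011 → 001101000111111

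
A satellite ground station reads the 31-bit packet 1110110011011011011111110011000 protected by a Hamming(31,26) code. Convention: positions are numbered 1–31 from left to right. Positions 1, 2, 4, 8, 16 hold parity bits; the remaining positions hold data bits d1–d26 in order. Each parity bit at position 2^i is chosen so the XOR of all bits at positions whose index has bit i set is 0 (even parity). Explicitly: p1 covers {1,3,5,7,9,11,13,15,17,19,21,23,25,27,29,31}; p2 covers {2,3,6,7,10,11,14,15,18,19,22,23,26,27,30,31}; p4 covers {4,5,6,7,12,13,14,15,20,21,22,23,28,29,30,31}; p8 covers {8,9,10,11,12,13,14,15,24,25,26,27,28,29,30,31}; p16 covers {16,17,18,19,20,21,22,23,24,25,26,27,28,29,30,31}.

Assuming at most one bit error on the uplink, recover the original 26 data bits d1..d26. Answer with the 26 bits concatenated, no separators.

11101101101011111110011000

s1 (pos 1,3,5,7,9,11,13,15,17,19,21,23,25,27,29,31): 1⊕1⊕1⊕0⊕1⊕0⊕1⊕1⊕0⊕1⊕1⊕1⊕0⊕1⊕0⊕0 = 0
s2 (pos 2,3,6,7,10,11,14,15,18,19,22,23,26,27,30,31): 1⊕1⊕1⊕0⊕1⊕0⊕0⊕1⊕1⊕1⊕1⊕1⊕0⊕1⊕0⊕0 = 0
s4 (pos 4,5,6,7,12,13,14,15,20,21,22,23,28,29,30,31): 0⊕1⊕1⊕0⊕1⊕1⊕0⊕1⊕1⊕1⊕1⊕1⊕1⊕0⊕0⊕0 = 0
s8 (pos 8,9,10,11,12,13,14,15,24,25,26,27,28,29,30,31): 0⊕1⊕1⊕0⊕1⊕1⊕0⊕1⊕1⊕0⊕0⊕1⊕1⊕0⊕0⊕0 = 0
s16 (pos 16,17,18,19,20,21,22,23,24,25,26,27,28,29,30,31): 1⊕0⊕1⊕1⊕1⊕1⊕1⊕1⊕1⊕0⊕0⊕1⊕1⊕0⊕0⊕0 = 0
Syndrome s16…s1 = 00000 → no error.
Read data bits from positions 3,5,6,7,9,10,11,12,13,14,15,17,18,19,20,21,22,23,24,25,26,27,28,29,30,31: 11101101101011111110011000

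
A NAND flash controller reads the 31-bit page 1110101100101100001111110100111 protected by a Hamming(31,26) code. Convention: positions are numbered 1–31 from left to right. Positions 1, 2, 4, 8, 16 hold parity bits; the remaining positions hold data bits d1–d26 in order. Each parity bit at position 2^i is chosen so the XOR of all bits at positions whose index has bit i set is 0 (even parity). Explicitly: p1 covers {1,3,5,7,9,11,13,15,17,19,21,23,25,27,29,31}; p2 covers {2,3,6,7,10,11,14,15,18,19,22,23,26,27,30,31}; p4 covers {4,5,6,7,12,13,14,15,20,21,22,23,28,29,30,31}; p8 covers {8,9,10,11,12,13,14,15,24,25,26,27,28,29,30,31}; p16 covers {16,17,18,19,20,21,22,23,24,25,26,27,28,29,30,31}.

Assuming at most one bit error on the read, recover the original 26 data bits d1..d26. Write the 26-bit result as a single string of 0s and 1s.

s1 (pos 1,3,5,7,9,11,13,15,17,19,21,23,25,27,29,31): 1⊕1⊕1⊕1⊕0⊕1⊕1⊕0⊕0⊕1⊕1⊕1⊕0⊕0⊕1⊕1 = 1
s2 (pos 2,3,6,7,10,11,14,15,18,19,22,23,26,27,30,31): 1⊕1⊕0⊕1⊕0⊕1⊕1⊕0⊕0⊕1⊕1⊕1⊕1⊕0⊕1⊕1 = 1
s4 (pos 4,5,6,7,12,13,14,15,20,21,22,23,28,29,30,31): 0⊕1⊕0⊕1⊕0⊕1⊕1⊕0⊕1⊕1⊕1⊕1⊕0⊕1⊕1⊕1 = 1
s8 (pos 8,9,10,11,12,13,14,15,24,25,26,27,28,29,30,31): 1⊕0⊕0⊕1⊕0⊕1⊕1⊕0⊕1⊕0⊕1⊕0⊕0⊕1⊕1⊕1 = 1
s16 (pos 16,17,18,19,20,21,22,23,24,25,26,27,28,29,30,31): 0⊕0⊕0⊕1⊕1⊕1⊕1⊕1⊕1⊕0⊕1⊕0⊕0⊕1⊕1⊕1 = 0
Syndrome s16…s1 = 01111 → error at position 15.
Flip position 15: 1110101100101100001111110100111 → 1110101100101110001111110100111
Read data bits from positions 3,5,6,7,9,10,11,12,13,14,15,17,18,19,20,21,22,23,24,25,26,27,28,29,30,31: 11010010111001111110100111

11010010111001111110100111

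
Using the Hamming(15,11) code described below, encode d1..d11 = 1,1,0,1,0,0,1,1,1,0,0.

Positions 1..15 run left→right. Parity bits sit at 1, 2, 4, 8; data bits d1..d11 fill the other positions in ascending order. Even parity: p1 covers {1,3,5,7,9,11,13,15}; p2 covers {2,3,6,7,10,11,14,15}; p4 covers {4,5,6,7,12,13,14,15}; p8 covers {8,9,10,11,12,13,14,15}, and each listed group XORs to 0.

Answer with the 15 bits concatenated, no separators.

Place data at non-parity positions: p1 p2 1 p4 1 0 1 p8 0 0 1 1 1 0 0
p1 (pos 1,3,5,7,9,11,13,15): XOR of data positions = 1⊕1⊕1⊕0⊕1⊕1⊕0 = 1
p2 (pos 2,3,6,7,10,11,14,15): XOR of data positions = 1⊕0⊕1⊕0⊕1⊕0⊕0 = 1
p4 (pos 4,5,6,7,12,13,14,15): XOR of data positions = 1⊕0⊕1⊕1⊕1⊕0⊕0 = 0
p8 (pos 8,9,10,11,12,13,14,15): XOR of data positions = 0⊕0⊕1⊕1⊕1⊕0⊕0 = 1
Codeword: 111010110011100

111010110011100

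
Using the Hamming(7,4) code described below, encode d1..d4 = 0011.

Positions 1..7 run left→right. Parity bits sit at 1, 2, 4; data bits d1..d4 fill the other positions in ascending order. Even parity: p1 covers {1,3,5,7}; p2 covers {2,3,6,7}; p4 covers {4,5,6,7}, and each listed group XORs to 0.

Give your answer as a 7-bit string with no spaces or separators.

Place data at non-parity positions: p1 p2 0 p4 0 1 1
p1 (pos 1,3,5,7): XOR of data positions = 0⊕0⊕1 = 1
p2 (pos 2,3,6,7): XOR of data positions = 0⊕1⊕1 = 0
p4 (pos 4,5,6,7): XOR of data positions = 0⊕1⊕1 = 0
Codeword: 1000011

1000011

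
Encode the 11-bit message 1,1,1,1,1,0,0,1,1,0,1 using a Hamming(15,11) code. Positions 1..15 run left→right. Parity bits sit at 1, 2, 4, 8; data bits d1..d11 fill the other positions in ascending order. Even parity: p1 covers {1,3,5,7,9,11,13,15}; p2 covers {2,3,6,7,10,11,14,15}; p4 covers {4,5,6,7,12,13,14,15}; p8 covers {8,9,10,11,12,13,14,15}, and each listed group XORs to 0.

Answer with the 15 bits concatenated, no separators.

Place data at non-parity positions: p1 p2 1 p4 1 1 1 p8 1 0 0 1 1 0 1
p1 (pos 1,3,5,7,9,11,13,15): XOR of data positions = 1⊕1⊕1⊕1⊕0⊕1⊕1 = 0
p2 (pos 2,3,6,7,10,11,14,15): XOR of data positions = 1⊕1⊕1⊕0⊕0⊕0⊕1 = 0
p4 (pos 4,5,6,7,12,13,14,15): XOR of data positions = 1⊕1⊕1⊕1⊕1⊕0⊕1 = 0
p8 (pos 8,9,10,11,12,13,14,15): XOR of data positions = 1⊕0⊕0⊕1⊕1⊕0⊕1 = 0
Codeword: 001011101001101

001011101001101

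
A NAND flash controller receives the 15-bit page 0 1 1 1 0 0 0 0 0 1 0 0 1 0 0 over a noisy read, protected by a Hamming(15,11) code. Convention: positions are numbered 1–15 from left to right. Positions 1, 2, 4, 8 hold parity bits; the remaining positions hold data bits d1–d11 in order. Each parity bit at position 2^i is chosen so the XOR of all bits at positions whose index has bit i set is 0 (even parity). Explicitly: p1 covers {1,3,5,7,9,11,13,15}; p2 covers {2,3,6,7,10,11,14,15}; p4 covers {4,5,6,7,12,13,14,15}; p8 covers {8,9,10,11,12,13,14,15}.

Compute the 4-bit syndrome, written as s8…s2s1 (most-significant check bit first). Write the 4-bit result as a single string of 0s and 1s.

0010

s1 (pos 1,3,5,7,9,11,13,15): 0⊕1⊕0⊕0⊕0⊕0⊕1⊕0 = 0
s2 (pos 2,3,6,7,10,11,14,15): 1⊕1⊕0⊕0⊕1⊕0⊕0⊕0 = 1
s4 (pos 4,5,6,7,12,13,14,15): 1⊕0⊕0⊕0⊕0⊕1⊕0⊕0 = 0
s8 (pos 8,9,10,11,12,13,14,15): 0⊕0⊕1⊕0⊕0⊕1⊕0⊕0 = 0
Syndrome s8…s1 = 0010 → error at position 2.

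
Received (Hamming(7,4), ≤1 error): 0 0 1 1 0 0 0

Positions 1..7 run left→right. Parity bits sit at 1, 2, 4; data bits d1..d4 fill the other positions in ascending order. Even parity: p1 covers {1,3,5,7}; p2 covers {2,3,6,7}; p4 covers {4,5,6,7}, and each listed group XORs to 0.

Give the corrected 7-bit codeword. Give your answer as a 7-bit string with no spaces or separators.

0011001

s1 (pos 1,3,5,7): 0⊕1⊕0⊕0 = 1
s2 (pos 2,3,6,7): 0⊕1⊕0⊕0 = 1
s4 (pos 4,5,6,7): 1⊕0⊕0⊕0 = 1
Syndrome s4…s1 = 111 → error at position 7.
Flip position 7: 0011000 → 0011001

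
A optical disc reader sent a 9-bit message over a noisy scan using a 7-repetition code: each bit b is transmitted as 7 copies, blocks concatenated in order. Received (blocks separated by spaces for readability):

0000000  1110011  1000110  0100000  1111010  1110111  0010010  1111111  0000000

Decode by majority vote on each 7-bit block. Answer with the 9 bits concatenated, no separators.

Block 1 (0000000): 0 ones → 0
Block 2 (1110011): 5 ones → 1
Block 3 (1000110): 3 ones → 0
Block 4 (0100000): 1 one → 0
Block 5 (1111010): 5 ones → 1
Block 6 (1110111): 6 ones → 1
Block 7 (0010010): 2 ones → 0
Block 8 (1111111): 7 ones → 1
Block 9 (0000000): 0 ones → 0

010011010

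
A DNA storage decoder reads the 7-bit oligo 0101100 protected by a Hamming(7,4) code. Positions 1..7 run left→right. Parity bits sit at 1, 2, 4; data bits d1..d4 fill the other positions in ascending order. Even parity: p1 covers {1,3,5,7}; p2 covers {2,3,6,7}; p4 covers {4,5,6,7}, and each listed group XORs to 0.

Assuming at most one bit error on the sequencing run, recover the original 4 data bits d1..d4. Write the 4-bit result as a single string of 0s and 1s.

1100

s1 (pos 1,3,5,7): 0⊕0⊕1⊕0 = 1
s2 (pos 2,3,6,7): 1⊕0⊕0⊕0 = 1
s4 (pos 4,5,6,7): 1⊕1⊕0⊕0 = 0
Syndrome s4…s1 = 011 → error at position 3.
Flip position 3: 0101100 → 0111100
Read data bits from positions 3,5,6,7: 1100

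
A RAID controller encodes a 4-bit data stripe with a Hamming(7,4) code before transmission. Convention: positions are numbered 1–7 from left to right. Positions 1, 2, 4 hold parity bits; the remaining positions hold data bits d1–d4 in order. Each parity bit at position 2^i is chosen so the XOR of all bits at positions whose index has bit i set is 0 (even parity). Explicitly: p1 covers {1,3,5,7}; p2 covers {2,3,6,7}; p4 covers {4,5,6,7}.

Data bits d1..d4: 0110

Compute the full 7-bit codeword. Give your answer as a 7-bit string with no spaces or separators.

Place data at non-parity positions: p1 p2 0 p4 1 1 0
p1 (pos 1,3,5,7): XOR of data positions = 0⊕1⊕0 = 1
p2 (pos 2,3,6,7): XOR of data positions = 0⊕1⊕0 = 1
p4 (pos 4,5,6,7): XOR of data positions = 1⊕1⊕0 = 0
Codeword: 1100110

1100110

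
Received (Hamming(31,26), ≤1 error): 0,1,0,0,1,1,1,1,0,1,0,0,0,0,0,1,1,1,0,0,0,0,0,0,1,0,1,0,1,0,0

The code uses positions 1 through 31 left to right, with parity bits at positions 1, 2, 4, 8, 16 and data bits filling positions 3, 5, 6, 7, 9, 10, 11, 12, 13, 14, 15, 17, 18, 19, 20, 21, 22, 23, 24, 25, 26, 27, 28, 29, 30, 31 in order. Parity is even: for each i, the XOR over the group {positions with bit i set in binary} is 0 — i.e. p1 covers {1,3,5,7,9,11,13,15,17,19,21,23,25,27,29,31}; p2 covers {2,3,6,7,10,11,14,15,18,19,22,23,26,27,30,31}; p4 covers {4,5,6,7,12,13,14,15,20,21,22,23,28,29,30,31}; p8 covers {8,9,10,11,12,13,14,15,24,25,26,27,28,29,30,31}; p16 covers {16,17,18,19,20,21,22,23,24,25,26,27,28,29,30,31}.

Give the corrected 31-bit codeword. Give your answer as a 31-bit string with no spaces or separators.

0100111001000001110000001010100

s1 (pos 1,3,5,7,9,11,13,15,17,19,21,23,25,27,29,31): 0⊕0⊕1⊕1⊕0⊕0⊕0⊕0⊕1⊕0⊕0⊕0⊕1⊕1⊕1⊕0 = 0
s2 (pos 2,3,6,7,10,11,14,15,18,19,22,23,26,27,30,31): 1⊕0⊕1⊕1⊕1⊕0⊕0⊕0⊕1⊕0⊕0⊕0⊕0⊕1⊕0⊕0 = 0
s4 (pos 4,5,6,7,12,13,14,15,20,21,22,23,28,29,30,31): 0⊕1⊕1⊕1⊕0⊕0⊕0⊕0⊕0⊕0⊕0⊕0⊕0⊕1⊕0⊕0 = 0
s8 (pos 8,9,10,11,12,13,14,15,24,25,26,27,28,29,30,31): 1⊕0⊕1⊕0⊕0⊕0⊕0⊕0⊕0⊕1⊕0⊕1⊕0⊕1⊕0⊕0 = 1
s16 (pos 16,17,18,19,20,21,22,23,24,25,26,27,28,29,30,31): 1⊕1⊕1⊕0⊕0⊕0⊕0⊕0⊕0⊕1⊕0⊕1⊕0⊕1⊕0⊕0 = 0
Syndrome s16…s1 = 01000 → error at position 8.
Flip position 8: 0100111101000001110000001010100 → 0100111001000001110000001010100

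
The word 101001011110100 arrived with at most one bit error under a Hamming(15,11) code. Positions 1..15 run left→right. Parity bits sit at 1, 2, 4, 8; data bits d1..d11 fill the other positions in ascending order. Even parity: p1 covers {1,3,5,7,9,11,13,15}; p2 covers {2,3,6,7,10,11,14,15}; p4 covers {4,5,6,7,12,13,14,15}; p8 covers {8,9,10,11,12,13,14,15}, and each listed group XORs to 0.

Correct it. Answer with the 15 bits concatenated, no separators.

101001010110100

s1 (pos 1,3,5,7,9,11,13,15): 1⊕1⊕0⊕0⊕1⊕1⊕1⊕0 = 1
s2 (pos 2,3,6,7,10,11,14,15): 0⊕1⊕1⊕0⊕1⊕1⊕0⊕0 = 0
s4 (pos 4,5,6,7,12,13,14,15): 0⊕0⊕1⊕0⊕0⊕1⊕0⊕0 = 0
s8 (pos 8,9,10,11,12,13,14,15): 1⊕1⊕1⊕1⊕0⊕1⊕0⊕0 = 1
Syndrome s8…s1 = 1001 → error at position 9.
Flip position 9: 101001011110100 → 101001010110100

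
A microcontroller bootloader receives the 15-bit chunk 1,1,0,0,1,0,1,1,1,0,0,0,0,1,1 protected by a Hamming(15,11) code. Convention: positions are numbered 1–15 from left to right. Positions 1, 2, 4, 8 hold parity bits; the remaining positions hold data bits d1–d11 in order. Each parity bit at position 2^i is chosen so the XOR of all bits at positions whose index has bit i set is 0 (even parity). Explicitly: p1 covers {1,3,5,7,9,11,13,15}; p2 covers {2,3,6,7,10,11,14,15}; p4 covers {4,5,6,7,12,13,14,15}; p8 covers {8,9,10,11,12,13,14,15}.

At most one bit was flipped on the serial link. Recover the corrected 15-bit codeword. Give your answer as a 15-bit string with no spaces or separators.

s1 (pos 1,3,5,7,9,11,13,15): 1⊕0⊕1⊕1⊕1⊕0⊕0⊕1 = 1
s2 (pos 2,3,6,7,10,11,14,15): 1⊕0⊕0⊕1⊕0⊕0⊕1⊕1 = 0
s4 (pos 4,5,6,7,12,13,14,15): 0⊕1⊕0⊕1⊕0⊕0⊕1⊕1 = 0
s8 (pos 8,9,10,11,12,13,14,15): 1⊕1⊕0⊕0⊕0⊕0⊕1⊕1 = 0
Syndrome s8…s1 = 0001 → error at position 1.
Flip position 1: 110010111000011 → 010010111000011

010010111000011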